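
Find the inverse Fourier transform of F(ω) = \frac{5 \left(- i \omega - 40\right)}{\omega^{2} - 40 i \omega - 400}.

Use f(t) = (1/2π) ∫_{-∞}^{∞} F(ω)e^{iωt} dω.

f(t) = 5 \left(20 t + 1\right) e^{- 20 t} u\left(t\right)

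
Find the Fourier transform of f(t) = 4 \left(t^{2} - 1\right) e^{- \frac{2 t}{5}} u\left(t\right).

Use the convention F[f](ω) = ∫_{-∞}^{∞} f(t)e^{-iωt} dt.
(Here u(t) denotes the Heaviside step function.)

F(ω) = \frac{20 \left(250 i \omega - \left(5 i \omega + 2\right)^{3} + 100\right)}{\left(5 i \omega + 2\right)^{4}}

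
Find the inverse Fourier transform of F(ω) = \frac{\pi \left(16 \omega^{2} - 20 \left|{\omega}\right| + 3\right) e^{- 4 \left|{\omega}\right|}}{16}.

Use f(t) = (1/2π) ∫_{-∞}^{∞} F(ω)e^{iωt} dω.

f(t) = \frac{2 t^{4}}{\left(t^{2} + 16\right)^{3}}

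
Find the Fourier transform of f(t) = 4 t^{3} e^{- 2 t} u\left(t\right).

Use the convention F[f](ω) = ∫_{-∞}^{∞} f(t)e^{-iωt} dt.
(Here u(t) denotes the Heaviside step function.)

F(ω) = \frac{24}{\left(i \omega + 2\right)^{4}}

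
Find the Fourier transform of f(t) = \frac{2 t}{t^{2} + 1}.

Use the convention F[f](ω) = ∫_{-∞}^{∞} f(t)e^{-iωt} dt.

F(ω) = - 2 i \pi e^{- \left|{\omega}\right|} \operatorname{sign}{\left(\omega \right)}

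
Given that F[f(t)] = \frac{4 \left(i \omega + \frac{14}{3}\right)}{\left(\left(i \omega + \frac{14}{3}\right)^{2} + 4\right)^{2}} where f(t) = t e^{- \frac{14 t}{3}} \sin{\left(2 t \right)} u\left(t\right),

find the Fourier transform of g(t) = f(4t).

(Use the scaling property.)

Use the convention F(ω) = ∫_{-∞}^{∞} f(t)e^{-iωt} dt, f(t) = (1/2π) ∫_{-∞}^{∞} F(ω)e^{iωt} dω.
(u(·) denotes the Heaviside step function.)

F[g](ω) = \frac{1728 \left(3 i \omega + 56\right)}{\left(\left(3 i \omega + 56\right)^{2} + 576\right)^{2}}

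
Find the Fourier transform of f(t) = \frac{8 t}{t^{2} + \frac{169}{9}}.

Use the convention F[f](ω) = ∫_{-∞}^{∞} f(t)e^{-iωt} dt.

F(ω) = - 8 i \pi e^{- \frac{13 \left|{\omega}\right|}{3}} \operatorname{sign}{\left(\omega \right)}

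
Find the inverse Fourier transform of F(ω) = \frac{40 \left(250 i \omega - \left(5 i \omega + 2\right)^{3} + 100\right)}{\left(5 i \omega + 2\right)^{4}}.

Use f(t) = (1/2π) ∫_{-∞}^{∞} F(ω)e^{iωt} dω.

f(t) = 8 \left(t^{2} - 1\right) e^{- \frac{2 t}{5}} u\left(t\right)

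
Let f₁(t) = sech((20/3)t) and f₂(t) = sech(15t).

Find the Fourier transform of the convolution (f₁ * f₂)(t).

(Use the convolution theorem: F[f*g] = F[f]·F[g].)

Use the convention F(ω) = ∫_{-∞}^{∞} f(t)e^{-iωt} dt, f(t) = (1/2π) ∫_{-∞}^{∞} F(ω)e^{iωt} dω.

F[f₁*f₂](ω) = \frac{\pi^{2}}{100 \cosh{\left(\frac{\pi \omega}{30} \right)} \cosh{\left(\frac{3 \pi \omega}{40} \right)}}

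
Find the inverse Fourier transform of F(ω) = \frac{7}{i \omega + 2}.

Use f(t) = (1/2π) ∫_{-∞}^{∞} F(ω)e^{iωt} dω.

f(t) = 7 e^{- 2 t} u\left(t\right)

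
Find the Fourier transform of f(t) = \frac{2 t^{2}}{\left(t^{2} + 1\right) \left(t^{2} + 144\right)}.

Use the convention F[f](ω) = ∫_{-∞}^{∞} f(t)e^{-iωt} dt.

F(ω) = \frac{2 \pi \left(12 - e^{11 \left|{\omega}\right|}\right) e^{- 12 \left|{\omega}\right|}}{143}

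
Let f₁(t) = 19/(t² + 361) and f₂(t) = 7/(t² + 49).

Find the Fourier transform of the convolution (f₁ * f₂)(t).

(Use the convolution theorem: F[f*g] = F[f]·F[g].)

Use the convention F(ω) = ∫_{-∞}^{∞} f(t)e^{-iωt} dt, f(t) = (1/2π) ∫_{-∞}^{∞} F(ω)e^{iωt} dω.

F[f₁*f₂](ω) = \pi^{2} e^{- 26 \left|{\omega}\right|}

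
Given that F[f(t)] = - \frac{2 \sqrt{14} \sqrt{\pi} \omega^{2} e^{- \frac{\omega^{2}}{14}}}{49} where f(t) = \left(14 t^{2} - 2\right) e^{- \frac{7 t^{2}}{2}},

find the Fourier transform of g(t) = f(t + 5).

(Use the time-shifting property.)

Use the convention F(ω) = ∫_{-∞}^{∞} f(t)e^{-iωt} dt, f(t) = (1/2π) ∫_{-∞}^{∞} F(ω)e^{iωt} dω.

F[g](ω) = - \frac{2 \sqrt{14} \sqrt{\pi} \omega^{2} e^{- \frac{\omega \left(\omega - 70 i\right)}{14}}}{49}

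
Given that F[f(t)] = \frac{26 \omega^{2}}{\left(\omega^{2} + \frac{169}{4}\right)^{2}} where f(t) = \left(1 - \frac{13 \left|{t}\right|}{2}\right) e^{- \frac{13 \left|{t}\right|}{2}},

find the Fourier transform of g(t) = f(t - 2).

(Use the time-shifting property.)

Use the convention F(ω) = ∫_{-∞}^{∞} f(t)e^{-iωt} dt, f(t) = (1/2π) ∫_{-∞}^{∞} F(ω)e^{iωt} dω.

F[g](ω) = \frac{416 \omega^{2} e^{- 2 i \omega}}{\left(4 \omega^{2} + 169\right)^{2}}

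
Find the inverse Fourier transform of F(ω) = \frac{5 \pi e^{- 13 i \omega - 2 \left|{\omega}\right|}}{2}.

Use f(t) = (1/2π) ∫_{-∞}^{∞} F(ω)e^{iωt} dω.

f(t) = \frac{5}{\left(t - 13\right)^{2} + 4}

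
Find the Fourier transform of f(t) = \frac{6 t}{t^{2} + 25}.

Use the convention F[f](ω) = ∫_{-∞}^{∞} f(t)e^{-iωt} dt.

F(ω) = - 6 i \pi e^{- 5 \left|{\omega}\right|} \operatorname{sign}{\left(\omega \right)}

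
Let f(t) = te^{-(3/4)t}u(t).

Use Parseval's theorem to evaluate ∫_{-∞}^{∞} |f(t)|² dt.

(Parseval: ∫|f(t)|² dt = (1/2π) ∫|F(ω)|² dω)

∫|f(t)|² dt = \frac{16}{27}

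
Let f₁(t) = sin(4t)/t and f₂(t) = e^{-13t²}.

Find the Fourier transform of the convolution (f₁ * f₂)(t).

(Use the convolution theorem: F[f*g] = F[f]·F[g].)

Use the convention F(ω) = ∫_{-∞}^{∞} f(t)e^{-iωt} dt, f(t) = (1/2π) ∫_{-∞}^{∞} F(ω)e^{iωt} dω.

F[f₁*f₂](ω) = \begin{cases} \frac{\sqrt{13} \pi^{\frac{3}{2}} e^{- \frac{\omega^{2}}{52}}}{13} & \text{for}\: \omega > -4 \wedge \omega < 4 \\0 & \text{otherwise} \end{cases}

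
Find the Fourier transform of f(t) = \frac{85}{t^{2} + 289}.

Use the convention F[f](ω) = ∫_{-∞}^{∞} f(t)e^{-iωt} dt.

F(ω) = 5 \pi e^{- 17 \left|{\omega}\right|}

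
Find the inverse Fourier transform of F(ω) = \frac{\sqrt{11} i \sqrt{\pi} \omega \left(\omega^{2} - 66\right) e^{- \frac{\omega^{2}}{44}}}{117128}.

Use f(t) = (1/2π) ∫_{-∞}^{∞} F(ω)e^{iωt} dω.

f(t) = t^{3} e^{- 11 t^{2}}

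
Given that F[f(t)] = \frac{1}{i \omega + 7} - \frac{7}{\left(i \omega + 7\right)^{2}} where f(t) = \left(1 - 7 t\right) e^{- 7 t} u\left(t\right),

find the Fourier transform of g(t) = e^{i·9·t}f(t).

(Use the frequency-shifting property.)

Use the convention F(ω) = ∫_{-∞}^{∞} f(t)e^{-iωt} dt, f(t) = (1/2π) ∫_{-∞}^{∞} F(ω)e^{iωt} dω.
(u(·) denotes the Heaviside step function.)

F[g](ω) = \frac{i \left(9 - \omega\right)}{\omega^{2} - 2 \omega \left(9 + 7 i\right) + 32 + 126 i}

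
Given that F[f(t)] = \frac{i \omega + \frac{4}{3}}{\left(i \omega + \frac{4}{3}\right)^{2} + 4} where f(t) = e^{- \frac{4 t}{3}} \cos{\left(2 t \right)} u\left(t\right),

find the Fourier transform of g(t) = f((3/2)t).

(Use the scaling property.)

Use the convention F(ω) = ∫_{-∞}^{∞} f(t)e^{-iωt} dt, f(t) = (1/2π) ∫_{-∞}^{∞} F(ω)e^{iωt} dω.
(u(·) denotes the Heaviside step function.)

F[g](ω) = \frac{i \omega + 2}{\left(i \omega + 2\right)^{2} + 9}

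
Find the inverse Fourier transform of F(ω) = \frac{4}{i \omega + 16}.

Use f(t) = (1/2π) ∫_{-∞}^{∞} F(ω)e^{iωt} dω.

f(t) = 4 e^{- 16 t} u\left(t\right)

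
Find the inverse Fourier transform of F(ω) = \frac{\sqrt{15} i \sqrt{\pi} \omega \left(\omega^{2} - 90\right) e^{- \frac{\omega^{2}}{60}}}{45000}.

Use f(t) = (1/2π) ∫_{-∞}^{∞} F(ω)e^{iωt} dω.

f(t) = 9 t^{3} e^{- 15 t^{2}}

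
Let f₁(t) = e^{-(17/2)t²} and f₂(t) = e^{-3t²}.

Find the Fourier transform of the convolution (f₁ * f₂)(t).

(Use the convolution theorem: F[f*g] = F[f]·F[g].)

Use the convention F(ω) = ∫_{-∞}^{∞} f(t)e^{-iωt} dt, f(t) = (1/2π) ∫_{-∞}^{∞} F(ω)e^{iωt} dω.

F[f₁*f₂](ω) = \frac{\sqrt{102} \pi e^{- \frac{23 \omega^{2}}{204}}}{51}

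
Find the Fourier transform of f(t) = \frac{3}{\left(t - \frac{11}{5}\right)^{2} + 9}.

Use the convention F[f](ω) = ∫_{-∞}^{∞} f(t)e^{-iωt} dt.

F(ω) = \pi e^{- \frac{11 i \omega}{5} - 3 \left|{\omega}\right|}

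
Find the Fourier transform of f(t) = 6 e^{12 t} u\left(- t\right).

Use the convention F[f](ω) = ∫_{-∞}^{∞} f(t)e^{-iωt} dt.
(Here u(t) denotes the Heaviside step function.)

F(ω) = - \frac{6}{i \omega - 12}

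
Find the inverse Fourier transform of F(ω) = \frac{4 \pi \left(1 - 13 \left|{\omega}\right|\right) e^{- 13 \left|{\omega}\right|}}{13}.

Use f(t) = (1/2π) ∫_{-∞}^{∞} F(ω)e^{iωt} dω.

f(t) = \frac{8 t^{2}}{\left(t^{2} + 169\right)^{2}}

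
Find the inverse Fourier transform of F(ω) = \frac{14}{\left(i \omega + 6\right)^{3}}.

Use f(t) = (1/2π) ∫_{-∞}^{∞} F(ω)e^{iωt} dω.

f(t) = 7 t^{2} e^{- 6 t} u\left(t\right)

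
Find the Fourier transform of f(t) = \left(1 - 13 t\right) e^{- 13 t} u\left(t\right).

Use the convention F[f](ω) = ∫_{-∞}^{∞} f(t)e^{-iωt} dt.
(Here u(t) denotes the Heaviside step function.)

F(ω) = \frac{i \omega}{- \omega^{2} + 26 i \omega + 169}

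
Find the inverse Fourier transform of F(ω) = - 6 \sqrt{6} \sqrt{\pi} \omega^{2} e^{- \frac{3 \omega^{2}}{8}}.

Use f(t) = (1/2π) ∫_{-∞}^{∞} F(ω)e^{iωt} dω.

f(t) = 8 \left(\frac{8 t^{2}}{3} - 2\right) e^{- \frac{2 t^{2}}{3}}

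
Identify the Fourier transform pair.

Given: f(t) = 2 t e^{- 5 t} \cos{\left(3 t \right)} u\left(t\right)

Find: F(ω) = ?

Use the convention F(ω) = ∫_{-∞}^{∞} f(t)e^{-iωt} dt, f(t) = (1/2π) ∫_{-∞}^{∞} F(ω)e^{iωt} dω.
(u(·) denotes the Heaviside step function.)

F(ω) = \frac{2 \left(\left(i \omega + 5\right)^{2} - 9\right)}{\left(\left(i \omega + 5\right)^{2} + 9\right)^{2}}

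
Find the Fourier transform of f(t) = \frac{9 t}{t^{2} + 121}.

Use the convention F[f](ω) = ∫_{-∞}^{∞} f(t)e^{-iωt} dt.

F(ω) = - 9 i \pi e^{- 11 \left|{\omega}\right|} \operatorname{sign}{\left(\omega \right)}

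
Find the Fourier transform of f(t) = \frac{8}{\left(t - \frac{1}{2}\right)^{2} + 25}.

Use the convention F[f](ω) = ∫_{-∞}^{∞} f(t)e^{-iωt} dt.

F(ω) = \frac{8 \pi e^{- \frac{i \omega}{2} - 5 \left|{\omega}\right|}}{5}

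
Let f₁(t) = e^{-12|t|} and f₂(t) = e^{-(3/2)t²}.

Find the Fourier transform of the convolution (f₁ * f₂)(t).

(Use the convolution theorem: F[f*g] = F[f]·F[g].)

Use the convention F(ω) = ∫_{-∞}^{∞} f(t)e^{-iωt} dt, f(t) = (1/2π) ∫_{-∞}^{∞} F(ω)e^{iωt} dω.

F[f₁*f₂](ω) = \frac{8 \sqrt{6} \sqrt{\pi} e^{- \frac{\omega^{2}}{6}}}{\omega^{2} + 144}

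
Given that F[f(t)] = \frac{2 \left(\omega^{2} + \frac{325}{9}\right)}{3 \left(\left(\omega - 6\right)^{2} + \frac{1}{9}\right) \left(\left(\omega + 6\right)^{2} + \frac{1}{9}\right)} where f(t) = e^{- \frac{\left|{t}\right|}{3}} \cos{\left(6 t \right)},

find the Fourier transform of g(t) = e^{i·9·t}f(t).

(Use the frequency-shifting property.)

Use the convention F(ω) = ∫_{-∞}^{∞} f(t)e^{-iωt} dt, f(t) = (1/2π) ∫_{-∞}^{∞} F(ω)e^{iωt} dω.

F[g](ω) = \frac{6 \left(9 \left(\omega - 9\right)^{2} + 325\right)}{\left(9 \left(\omega - 15\right)^{2} + 1\right) \left(9 \left(\omega - 3\right)^{2} + 1\right)}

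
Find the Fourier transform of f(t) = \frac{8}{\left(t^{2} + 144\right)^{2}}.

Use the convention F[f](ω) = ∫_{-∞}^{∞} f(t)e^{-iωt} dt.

F(ω) = \frac{\pi \left(12 \left|{\omega}\right| + 1\right) e^{- 12 \left|{\omega}\right|}}{432}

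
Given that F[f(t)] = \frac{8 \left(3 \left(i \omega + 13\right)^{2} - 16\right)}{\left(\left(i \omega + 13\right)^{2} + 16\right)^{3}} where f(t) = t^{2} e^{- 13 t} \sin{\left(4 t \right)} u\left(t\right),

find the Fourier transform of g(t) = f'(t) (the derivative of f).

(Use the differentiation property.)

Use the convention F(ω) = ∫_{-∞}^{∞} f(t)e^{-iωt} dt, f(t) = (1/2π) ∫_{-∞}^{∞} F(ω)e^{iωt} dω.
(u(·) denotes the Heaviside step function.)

F[g](ω) = \frac{8 i \omega \left(3 \left(i \omega + 13\right)^{2} - 16\right)}{\left(\left(i \omega + 13\right)^{2} + 16\right)^{3}}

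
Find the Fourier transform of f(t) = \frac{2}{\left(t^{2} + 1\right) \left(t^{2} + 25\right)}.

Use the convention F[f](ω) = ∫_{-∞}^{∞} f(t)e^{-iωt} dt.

F(ω) = \frac{\pi e^{- \left|{\omega}\right|}}{12} - \frac{\pi e^{- 5 \left|{\omega}\right|}}{60}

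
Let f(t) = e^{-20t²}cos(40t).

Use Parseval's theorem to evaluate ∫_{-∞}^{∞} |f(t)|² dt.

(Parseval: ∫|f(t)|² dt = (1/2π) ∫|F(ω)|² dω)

∫|f(t)|² dt = \frac{\sqrt{10} \sqrt{\pi} \left(1 + e^{40}\right)}{40 e^{40}}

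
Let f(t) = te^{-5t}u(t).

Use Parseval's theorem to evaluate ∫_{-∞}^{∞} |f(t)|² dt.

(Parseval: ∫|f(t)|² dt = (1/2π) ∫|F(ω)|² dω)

∫|f(t)|² dt = \frac{1}{500}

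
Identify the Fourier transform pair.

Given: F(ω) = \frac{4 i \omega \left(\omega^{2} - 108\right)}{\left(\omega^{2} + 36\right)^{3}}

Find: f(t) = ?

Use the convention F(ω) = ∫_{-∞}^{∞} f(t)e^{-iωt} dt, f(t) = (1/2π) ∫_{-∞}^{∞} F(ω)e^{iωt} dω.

f(t) = t e^{- 6 \left|{t}\right|} \left|{t}\right|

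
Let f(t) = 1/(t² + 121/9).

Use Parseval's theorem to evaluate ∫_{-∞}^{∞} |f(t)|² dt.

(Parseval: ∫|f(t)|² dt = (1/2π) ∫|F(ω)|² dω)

∫|f(t)|² dt = \frac{27 \pi}{2662}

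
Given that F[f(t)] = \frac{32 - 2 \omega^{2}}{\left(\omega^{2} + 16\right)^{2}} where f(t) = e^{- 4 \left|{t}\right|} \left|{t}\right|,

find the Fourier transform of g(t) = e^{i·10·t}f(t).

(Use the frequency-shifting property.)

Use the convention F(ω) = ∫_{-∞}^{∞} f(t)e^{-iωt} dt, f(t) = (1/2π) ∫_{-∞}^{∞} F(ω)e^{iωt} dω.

F[g](ω) = \frac{2 \left(16 - \left(\omega - 10\right)^{2}\right)}{\left(\left(\omega - 10\right)^{2} + 16\right)^{2}}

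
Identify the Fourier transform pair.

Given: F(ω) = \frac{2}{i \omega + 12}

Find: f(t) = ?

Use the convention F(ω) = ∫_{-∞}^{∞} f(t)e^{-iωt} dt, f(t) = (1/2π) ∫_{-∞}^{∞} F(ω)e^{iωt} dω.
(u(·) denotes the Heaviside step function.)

f(t) = 2 e^{- 12 t} u\left(t\right)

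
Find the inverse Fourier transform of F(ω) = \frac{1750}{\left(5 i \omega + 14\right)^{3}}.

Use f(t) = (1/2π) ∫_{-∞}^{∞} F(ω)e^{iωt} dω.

f(t) = 7 t^{2} e^{- \frac{14 t}{5}} u\left(t\right)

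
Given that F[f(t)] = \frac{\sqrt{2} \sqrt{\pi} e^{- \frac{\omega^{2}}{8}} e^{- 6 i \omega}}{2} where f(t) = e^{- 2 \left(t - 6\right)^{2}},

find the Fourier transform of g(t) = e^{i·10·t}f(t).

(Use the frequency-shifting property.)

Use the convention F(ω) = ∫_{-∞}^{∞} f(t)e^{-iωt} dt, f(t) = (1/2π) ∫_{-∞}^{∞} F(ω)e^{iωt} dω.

F[g](ω) = \frac{\sqrt{2} \sqrt{\pi} e^{- \frac{\left(\omega - 10\right) \left(\omega - 10 + 48 i\right)}{8}}}{2}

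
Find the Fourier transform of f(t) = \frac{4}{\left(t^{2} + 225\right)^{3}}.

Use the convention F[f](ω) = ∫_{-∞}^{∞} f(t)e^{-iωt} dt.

F(ω) = \frac{\pi \left(75 \omega^{2} + 15 \left|{\omega}\right| + 1\right) e^{- 15 \left|{\omega}\right|}}{506250}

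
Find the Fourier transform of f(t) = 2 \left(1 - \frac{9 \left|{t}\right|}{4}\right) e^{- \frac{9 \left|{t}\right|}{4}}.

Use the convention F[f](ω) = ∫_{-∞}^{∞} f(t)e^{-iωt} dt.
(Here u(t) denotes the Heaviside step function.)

F(ω) = \frac{4608 \omega^{2}}{\left(16 \omega^{2} + 81\right)^{2}}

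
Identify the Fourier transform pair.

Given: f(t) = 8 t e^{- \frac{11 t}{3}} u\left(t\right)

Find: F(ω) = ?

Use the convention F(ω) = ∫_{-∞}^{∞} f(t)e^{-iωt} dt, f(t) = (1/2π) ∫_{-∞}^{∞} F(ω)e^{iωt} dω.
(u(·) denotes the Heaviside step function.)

F(ω) = \frac{72}{\left(3 i \omega + 11\right)^{2}}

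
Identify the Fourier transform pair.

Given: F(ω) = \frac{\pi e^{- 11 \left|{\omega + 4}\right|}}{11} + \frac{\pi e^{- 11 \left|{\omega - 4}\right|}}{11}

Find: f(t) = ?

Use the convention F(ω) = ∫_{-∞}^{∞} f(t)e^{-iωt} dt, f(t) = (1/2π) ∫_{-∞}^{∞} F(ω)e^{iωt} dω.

f(t) = \frac{2 \cos{\left(4 t \right)}}{t^{2} + 121}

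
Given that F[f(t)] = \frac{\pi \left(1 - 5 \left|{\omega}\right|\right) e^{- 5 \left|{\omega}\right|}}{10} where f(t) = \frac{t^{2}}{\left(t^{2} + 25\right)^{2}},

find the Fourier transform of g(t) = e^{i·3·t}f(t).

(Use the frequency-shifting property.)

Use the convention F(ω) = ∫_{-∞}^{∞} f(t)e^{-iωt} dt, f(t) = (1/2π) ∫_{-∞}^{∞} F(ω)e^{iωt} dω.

F[g](ω) = \frac{\pi \left(1 - 5 \left|{\omega - 3}\right|\right) e^{- 5 \left|{\omega - 3}\right|}}{10}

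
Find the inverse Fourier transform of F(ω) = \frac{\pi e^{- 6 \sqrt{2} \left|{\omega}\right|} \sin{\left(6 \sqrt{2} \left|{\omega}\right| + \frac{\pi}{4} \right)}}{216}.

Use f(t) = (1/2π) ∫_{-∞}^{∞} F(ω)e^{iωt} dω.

f(t) = \frac{8}{t^{4} + 20736}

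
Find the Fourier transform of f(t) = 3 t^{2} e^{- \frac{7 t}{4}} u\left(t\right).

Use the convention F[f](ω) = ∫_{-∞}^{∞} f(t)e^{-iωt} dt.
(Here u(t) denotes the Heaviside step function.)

F(ω) = \frac{384}{\left(4 i \omega + 7\right)^{3}}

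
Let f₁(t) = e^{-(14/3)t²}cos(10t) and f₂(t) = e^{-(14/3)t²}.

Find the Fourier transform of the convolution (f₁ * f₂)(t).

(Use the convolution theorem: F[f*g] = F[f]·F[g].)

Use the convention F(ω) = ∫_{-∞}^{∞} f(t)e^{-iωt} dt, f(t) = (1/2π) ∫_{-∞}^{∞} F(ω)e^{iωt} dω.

F[f₁*f₂](ω) = \frac{3 \pi \left(e^{\frac{15 \omega}{7}} + 1\right) e^{- \frac{3 \omega^{2}}{28} - \frac{15 \omega}{14} - \frac{75}{14}}}{28}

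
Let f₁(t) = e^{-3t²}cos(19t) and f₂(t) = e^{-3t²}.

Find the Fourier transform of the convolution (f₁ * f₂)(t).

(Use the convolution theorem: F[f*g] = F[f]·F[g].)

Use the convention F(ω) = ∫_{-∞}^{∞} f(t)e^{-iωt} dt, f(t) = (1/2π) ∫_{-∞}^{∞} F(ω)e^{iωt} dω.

F[f₁*f₂](ω) = \frac{\pi \left(e^{\frac{19 \omega}{3}} + 1\right) e^{- \frac{\omega^{2}}{6} - \frac{19 \omega}{6} - \frac{361}{12}}}{6}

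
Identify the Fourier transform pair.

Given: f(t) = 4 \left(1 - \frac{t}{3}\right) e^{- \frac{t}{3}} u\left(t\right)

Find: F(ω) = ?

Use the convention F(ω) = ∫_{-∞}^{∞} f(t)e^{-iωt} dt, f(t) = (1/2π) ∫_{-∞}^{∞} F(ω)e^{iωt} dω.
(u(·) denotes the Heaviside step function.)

F(ω) = \frac{36 i \omega}{- 9 \omega^{2} + 6 i \omega + 1}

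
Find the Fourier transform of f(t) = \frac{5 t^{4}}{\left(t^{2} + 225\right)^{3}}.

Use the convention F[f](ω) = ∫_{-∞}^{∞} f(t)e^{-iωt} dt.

F(ω) = \frac{\pi \left(75 \omega^{2} - 25 \left|{\omega}\right| + 1\right) e^{- 15 \left|{\omega}\right|}}{8}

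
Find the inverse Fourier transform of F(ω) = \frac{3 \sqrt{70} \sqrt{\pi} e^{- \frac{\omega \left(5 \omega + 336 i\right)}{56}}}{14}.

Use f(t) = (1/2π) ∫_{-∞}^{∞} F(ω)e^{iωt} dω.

f(t) = 3 e^{- \frac{14 \left(t - 6\right)^{2}}{5}}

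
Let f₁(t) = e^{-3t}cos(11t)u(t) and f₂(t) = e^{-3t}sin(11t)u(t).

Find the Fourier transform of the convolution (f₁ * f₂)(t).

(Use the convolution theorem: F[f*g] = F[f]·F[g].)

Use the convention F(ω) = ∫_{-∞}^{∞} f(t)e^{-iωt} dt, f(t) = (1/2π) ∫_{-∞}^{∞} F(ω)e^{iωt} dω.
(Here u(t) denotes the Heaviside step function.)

F[f₁*f₂](ω) = \frac{11 \left(i \omega + 3\right)}{\left(\left(i \omega + 3\right)^{2} + 121\right)^{2}}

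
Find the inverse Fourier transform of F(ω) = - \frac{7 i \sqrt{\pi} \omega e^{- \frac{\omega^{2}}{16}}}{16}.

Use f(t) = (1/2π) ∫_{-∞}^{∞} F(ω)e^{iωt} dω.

f(t) = 7 t e^{- 4 t^{2}}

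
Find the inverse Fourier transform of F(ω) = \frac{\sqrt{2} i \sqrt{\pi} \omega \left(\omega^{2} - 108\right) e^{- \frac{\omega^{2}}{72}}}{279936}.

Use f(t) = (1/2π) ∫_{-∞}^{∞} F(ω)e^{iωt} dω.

f(t) = t^{3} e^{- 18 t^{2}}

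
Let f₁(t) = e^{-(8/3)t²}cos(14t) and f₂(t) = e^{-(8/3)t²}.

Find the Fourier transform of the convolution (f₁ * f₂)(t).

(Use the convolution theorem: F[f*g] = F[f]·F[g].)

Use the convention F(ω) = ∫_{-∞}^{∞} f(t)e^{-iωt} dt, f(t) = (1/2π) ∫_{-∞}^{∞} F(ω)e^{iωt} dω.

F[f₁*f₂](ω) = \frac{3 \pi \left(e^{\frac{21 \omega}{4}} + 1\right) e^{- \frac{3 \omega^{2}}{16} - \frac{21 \omega}{8} - \frac{147}{8}}}{16}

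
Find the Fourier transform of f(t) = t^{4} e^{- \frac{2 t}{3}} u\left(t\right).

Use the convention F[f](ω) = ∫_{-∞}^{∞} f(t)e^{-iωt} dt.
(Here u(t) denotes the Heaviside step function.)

F(ω) = \frac{5832}{\left(3 i \omega + 2\right)^{5}}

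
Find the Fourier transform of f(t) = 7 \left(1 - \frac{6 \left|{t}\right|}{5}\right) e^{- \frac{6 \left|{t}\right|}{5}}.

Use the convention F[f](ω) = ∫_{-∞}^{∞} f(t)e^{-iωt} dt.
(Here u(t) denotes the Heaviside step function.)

F(ω) = \frac{21000 \omega^{2}}{\left(25 \omega^{2} + 36\right)^{2}}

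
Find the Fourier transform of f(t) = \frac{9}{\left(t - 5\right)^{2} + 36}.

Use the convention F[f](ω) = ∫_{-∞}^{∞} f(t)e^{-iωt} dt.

F(ω) = \frac{3 \pi e^{- 5 i \omega - 6 \left|{\omega}\right|}}{2}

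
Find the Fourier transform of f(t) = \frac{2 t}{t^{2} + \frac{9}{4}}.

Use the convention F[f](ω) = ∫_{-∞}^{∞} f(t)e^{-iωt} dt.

F(ω) = - 2 i \pi e^{- \frac{3 \left|{\omega}\right|}{2}} \operatorname{sign}{\left(\omega \right)}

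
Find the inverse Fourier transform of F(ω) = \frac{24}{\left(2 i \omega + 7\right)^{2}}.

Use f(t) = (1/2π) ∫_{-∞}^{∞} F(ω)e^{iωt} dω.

f(t) = 6 t e^{- \frac{7 t}{2}} u\left(t\right)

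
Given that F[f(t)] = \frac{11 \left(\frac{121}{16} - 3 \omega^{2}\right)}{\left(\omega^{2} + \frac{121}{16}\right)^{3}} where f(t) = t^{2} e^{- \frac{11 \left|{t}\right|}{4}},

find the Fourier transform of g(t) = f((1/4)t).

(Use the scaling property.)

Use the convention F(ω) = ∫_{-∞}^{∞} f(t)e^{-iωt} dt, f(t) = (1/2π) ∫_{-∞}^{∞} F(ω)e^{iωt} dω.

F[g](ω) = \frac{11264 \left(121 - 768 \omega^{2}\right)}{\left(256 \omega^{2} + 121\right)^{3}}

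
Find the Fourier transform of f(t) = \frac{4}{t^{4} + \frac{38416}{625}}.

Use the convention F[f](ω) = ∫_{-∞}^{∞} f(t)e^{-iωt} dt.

F(ω) = \frac{125 \pi e^{- \frac{7 \sqrt{2} \left|{\omega}\right|}{5}} \sin{\left(\frac{7 \sqrt{2} \left|{\omega}\right|}{5} + \frac{\pi}{4} \right)}}{686}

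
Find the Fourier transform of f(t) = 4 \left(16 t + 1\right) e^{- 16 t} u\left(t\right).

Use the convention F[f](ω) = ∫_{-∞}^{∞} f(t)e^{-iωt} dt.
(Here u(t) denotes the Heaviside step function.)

F(ω) = \frac{4 \left(- i \omega - 32\right)}{\omega^{2} - 32 i \omega - 256}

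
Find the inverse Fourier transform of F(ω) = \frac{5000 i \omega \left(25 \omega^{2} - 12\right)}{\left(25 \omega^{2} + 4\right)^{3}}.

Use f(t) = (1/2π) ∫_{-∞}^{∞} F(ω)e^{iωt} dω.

f(t) = 2 t e^{- \frac{2 \left|{t}\right|}{5}} \left|{t}\right|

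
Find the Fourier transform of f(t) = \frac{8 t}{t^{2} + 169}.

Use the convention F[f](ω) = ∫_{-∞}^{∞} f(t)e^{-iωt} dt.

F(ω) = - 8 i \pi e^{- 13 \left|{\omega}\right|} \operatorname{sign}{\left(\omega \right)}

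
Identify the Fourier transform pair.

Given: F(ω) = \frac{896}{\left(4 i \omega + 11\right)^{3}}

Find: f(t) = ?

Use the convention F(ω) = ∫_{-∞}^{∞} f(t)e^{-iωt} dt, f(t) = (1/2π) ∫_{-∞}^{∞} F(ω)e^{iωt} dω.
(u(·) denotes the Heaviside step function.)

f(t) = 7 t^{2} e^{- \frac{11 t}{4}} u\left(t\right)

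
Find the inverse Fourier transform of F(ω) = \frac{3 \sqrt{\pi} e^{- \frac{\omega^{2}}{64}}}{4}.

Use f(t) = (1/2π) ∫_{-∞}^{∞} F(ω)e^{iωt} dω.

f(t) = 3 e^{- 16 t^{2}}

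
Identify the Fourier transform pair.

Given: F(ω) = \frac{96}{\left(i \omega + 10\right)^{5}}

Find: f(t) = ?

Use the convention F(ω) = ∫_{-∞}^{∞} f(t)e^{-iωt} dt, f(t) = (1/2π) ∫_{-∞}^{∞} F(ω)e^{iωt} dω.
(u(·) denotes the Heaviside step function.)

f(t) = 4 t^{4} e^{- 10 t} u\left(t\right)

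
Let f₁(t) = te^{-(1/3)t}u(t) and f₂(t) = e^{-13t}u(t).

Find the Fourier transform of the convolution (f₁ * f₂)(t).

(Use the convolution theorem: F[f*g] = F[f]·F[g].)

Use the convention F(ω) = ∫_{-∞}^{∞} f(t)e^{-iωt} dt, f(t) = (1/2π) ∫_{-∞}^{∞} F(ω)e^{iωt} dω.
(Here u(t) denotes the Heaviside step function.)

F[f₁*f₂](ω) = \frac{9}{\left(i \omega + 13\right) \left(3 i \omega + 1\right)^{2}}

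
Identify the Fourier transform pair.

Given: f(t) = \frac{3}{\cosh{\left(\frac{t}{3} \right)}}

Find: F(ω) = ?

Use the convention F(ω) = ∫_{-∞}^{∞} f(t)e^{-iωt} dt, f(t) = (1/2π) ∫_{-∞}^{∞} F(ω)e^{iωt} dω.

F(ω) = \frac{9 \pi}{\cosh{\left(\frac{3 \pi \omega}{2} \right)}}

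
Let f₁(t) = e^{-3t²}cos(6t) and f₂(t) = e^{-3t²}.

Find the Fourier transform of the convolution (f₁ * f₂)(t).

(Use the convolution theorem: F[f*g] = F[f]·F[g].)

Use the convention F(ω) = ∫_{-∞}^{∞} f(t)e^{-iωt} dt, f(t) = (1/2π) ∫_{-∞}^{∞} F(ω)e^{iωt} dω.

F[f₁*f₂](ω) = \frac{\pi \left(e^{2 \omega} + 1\right) e^{- \frac{\omega^{2}}{6} - \omega - 3}}{6}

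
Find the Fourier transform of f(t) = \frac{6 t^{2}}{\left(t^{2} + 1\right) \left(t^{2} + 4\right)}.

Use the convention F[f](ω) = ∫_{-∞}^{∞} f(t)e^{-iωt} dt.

F(ω) = 2 \pi \left(2 - e^{\left|{\omega}\right|}\right) e^{- 2 \left|{\omega}\right|}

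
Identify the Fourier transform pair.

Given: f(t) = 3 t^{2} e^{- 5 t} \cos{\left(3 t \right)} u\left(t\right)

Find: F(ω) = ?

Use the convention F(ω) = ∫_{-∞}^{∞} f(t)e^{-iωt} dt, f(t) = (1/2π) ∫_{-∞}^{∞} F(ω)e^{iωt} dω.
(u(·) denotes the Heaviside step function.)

F(ω) = \frac{6 \left(- 27 i \omega + \left(i \omega + 5\right)^{3} - 135\right)}{\left(\left(i \omega + 5\right)^{2} + 9\right)^{3}}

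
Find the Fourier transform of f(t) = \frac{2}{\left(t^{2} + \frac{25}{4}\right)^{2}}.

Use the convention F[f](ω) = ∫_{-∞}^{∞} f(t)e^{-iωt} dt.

F(ω) = \frac{4 \pi \left(5 \left|{\omega}\right| + 2\right) e^{- \frac{5 \left|{\omega}\right|}{2}}}{125}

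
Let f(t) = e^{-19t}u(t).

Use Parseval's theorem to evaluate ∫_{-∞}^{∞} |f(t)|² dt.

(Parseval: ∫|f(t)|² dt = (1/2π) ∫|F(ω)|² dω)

∫|f(t)|² dt = \frac{1}{38}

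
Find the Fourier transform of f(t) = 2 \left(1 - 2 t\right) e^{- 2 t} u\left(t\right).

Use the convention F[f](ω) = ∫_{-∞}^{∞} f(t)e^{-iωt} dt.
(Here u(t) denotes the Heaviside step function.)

F(ω) = \frac{2 i \omega}{- \omega^{2} + 4 i \omega + 4}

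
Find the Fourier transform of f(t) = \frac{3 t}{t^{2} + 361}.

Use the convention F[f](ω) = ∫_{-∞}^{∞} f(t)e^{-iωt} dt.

F(ω) = - 3 i \pi e^{- 19 \left|{\omega}\right|} \operatorname{sign}{\left(\omega \right)}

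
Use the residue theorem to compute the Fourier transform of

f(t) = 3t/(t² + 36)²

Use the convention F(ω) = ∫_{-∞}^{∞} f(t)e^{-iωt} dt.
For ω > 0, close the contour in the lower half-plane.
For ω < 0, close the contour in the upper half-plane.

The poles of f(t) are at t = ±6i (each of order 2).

Let g(z) = f(z)e^{-iωz}; for large |z| the factor e^{-iωz} decays in the lower half-plane when ω > 0 and in the upper half-plane when ω < 0.

Case ω > 0 (lower half-plane, clockwise contour ⇒ F(ω) = -2πi·ΣRes):
  Res_{z = - 6 i} g(z) = \frac{\omega e^{- 6 \omega}}{8} (pole of order 2)
  F(ω) = -2πi·ΣRes = - \frac{i \pi \omega e^{- 6 \omega}}{4}

Case ω < 0 (upper half-plane, counterclockwise contour ⇒ F(ω) = +2πi·ΣRes):
  Res_{z = 6 i} g(z) = - \frac{\omega e^{6 \omega}}{8} (pole of order 2)
  F(ω) = 2πi·ΣRes = - \frac{i \pi \omega e^{6 \omega}}{4}

Both cases combine into a single formula in |ω|:

F(ω) = - \frac{i \pi \omega e^{- 6 \left|{\omega}\right|}}{4}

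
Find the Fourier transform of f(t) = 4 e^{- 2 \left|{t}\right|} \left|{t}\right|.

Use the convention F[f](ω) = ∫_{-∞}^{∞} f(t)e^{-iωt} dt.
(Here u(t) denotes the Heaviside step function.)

F(ω) = \frac{8 \left(4 - \omega^{2}\right)}{\left(\omega^{2} + 4\right)^{2}}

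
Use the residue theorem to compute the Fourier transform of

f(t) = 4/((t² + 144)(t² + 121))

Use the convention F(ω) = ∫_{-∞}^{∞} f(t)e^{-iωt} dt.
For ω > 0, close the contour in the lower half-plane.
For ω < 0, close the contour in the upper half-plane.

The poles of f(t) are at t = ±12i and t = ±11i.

Let g(z) = f(z)e^{-iωz}; for large |z| the factor e^{-iωz} decays in the lower half-plane when ω > 0 and in the upper half-plane when ω < 0.

Case ω > 0 (lower half-plane, clockwise contour ⇒ F(ω) = -2πi·ΣRes):
  Res_{z = - 12 i} g(z) = - \frac{i e^{- 12 \omega}}{138}
  Res_{z = - 11 i} g(z) = \frac{2 i e^{- 11 \omega}}{253}
  F(ω) = -2πi·ΣRes = \frac{\pi \left(12 e^{\omega} - 11\right) e^{- 12 \omega}}{759}

Case ω < 0 (upper half-plane, counterclockwise contour ⇒ F(ω) = +2πi·ΣRes):
  Res_{z = 12 i} g(z) = \frac{i e^{12 \omega}}{138}
  Res_{z = 11 i} g(z) = - \frac{2 i e^{11 \omega}}{253}
  F(ω) = 2πi·ΣRes = \frac{\pi \left(12 - 11 e^{\omega}\right) e^{11 \omega}}{759}

Both cases combine into a single formula in |ω|:

F(ω) = \frac{\pi \left(12 e^{\left|{\omega}\right|} - 11\right) e^{- 12 \left|{\omega}\right|}}{759}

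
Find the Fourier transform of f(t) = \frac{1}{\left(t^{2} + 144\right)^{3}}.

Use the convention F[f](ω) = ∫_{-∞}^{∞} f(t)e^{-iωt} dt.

F(ω) = \frac{\pi \left(48 \omega^{2} + 12 \left|{\omega}\right| + 1\right) e^{- 12 \left|{\omega}\right|}}{663552}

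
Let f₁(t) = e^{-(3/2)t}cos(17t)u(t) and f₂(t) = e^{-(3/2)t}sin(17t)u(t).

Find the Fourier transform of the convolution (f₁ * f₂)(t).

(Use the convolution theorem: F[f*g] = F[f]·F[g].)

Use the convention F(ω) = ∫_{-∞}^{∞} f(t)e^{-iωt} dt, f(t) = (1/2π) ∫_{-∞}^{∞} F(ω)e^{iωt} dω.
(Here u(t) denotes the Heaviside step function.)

F[f₁*f₂](ω) = \frac{136 \left(2 i \omega + 3\right)}{\left(\left(2 i \omega + 3\right)^{2} + 1156\right)^{2}}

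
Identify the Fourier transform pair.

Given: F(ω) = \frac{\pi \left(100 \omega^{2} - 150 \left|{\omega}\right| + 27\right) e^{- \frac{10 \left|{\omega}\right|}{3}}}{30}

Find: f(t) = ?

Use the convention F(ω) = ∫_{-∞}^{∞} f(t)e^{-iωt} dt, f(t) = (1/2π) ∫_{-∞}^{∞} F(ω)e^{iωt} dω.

f(t) = \frac{8 t^{4}}{\left(t^{2} + \frac{100}{9}\right)^{3}}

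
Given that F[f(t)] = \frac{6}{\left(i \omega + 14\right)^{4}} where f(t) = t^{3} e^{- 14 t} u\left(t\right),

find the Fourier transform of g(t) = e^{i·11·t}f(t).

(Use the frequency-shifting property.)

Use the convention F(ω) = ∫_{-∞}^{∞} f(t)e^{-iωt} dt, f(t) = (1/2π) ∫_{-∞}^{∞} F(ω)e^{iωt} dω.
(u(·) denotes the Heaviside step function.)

F[g](ω) = \frac{6}{\left(i \left(\omega - 11\right) + 14\right)^{4}}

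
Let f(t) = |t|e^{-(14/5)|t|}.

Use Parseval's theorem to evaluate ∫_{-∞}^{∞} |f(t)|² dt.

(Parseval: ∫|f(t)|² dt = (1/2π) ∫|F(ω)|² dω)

∫|f(t)|² dt = \frac{125}{5488}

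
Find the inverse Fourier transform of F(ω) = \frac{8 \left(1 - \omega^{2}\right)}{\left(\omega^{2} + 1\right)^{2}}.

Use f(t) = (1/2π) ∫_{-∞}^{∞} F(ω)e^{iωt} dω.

f(t) = 4 e^{- \left|{t}\right|} \left|{t}\right|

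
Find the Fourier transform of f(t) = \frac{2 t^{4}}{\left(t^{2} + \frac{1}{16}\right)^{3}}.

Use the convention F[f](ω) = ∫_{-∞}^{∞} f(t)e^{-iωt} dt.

F(ω) = \frac{\pi \left(\omega^{2} - 20 \left|{\omega}\right| + 48\right) e^{- \frac{\left|{\omega}\right|}{4}}}{16}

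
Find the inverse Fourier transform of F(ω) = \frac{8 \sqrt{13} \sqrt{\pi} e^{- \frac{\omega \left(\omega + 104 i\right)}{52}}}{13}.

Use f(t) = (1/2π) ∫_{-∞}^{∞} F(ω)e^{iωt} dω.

f(t) = 8 e^{- 13 \left(t - 2\right)^{2}}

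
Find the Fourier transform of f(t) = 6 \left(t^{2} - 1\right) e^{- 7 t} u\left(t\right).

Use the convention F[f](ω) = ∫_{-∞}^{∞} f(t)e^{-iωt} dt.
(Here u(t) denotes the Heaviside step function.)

F(ω) = \frac{6 \left(2 i \omega - \left(i \omega + 7\right)^{3} + 14\right)}{\left(i \omega + 7\right)^{4}}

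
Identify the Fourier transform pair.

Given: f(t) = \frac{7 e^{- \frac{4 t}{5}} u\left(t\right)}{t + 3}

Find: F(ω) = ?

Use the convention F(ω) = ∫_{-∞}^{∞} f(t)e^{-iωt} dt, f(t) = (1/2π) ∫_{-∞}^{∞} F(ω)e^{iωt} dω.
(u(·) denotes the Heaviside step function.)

F(ω) = 7 e^{3 i \omega + \frac{12}{5}} \operatorname{E}_{1}\left(3 i \omega + \frac{12}{5}\right)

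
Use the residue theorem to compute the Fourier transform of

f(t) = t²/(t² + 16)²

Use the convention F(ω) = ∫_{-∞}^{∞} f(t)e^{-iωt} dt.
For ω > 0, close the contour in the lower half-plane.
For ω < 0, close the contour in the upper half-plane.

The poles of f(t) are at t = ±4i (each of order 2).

Let g(z) = f(z)e^{-iωz}; for large |z| the factor e^{-iωz} decays in the lower half-plane when ω > 0 and in the upper half-plane when ω < 0.

Case ω > 0 (lower half-plane, clockwise contour ⇒ F(ω) = -2πi·ΣRes):
  Res_{z = - 4 i} g(z) = \frac{i \left(1 - 4 \omega\right) e^{- 4 \omega}}{16} (pole of order 2)
  F(ω) = -2πi·ΣRes = \frac{\pi \left(1 - 4 \omega\right) e^{- 4 \omega}}{8}

Case ω < 0 (upper half-plane, counterclockwise contour ⇒ F(ω) = +2πi·ΣRes):
  Res_{z = 4 i} g(z) = \frac{i \left(- 4 \omega - 1\right) e^{4 \omega}}{16} (pole of order 2)
  F(ω) = 2πi·ΣRes = \frac{\pi \left(4 \omega + 1\right) e^{4 \omega}}{8}

Both cases combine into a single formula in |ω|:

F(ω) = \frac{\pi \left(1 - 4 \left|{\omega}\right|\right) e^{- 4 \left|{\omega}\right|}}{8}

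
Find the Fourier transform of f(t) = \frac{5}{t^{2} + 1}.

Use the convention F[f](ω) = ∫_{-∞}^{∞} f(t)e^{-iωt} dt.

F(ω) = 5 \pi e^{- \left|{\omega}\right|}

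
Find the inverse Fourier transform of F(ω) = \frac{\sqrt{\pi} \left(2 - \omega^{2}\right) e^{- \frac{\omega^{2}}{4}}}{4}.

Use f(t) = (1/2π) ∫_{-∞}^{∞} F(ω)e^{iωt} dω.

f(t) = t^{2} e^{- t^{2}}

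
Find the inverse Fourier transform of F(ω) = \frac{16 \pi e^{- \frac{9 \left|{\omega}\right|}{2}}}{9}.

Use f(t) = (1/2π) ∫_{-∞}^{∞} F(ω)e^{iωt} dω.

f(t) = \frac{8}{t^{2} + \frac{81}{4}}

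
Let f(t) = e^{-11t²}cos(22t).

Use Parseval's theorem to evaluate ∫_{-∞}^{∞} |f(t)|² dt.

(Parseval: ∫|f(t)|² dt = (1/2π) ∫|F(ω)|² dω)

∫|f(t)|² dt = \frac{\sqrt{22} \sqrt{\pi} \left(1 + e^{22}\right)}{44 e^{22}}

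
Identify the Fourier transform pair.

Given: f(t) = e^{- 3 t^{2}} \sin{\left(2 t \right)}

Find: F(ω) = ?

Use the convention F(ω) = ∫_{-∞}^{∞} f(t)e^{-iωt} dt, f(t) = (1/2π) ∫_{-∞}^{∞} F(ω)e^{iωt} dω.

F(ω) = \frac{\sqrt{3} i \sqrt{\pi} \left(1 - e^{\frac{2 \omega}{3}}\right) e^{- \frac{\omega^{2}}{12} - \frac{\omega}{3} - \frac{1}{3}}}{6}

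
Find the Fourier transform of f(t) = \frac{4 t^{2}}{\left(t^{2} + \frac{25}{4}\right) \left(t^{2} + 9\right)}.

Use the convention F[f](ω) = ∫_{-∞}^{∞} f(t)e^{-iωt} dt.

F(ω) = \frac{48 \pi e^{- 3 \left|{\omega}\right|}}{11} - \frac{40 \pi e^{- \frac{5 \left|{\omega}\right|}{2}}}{11}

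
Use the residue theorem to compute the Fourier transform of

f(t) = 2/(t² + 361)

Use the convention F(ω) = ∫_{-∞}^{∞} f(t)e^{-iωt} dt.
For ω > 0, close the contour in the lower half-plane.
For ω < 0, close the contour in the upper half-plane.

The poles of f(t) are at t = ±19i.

Let g(z) = f(z)e^{-iωz}; for large |z| the factor e^{-iωz} decays in the lower half-plane when ω > 0 and in the upper half-plane when ω < 0.

Case ω > 0 (lower half-plane, clockwise contour ⇒ F(ω) = -2πi·ΣRes):
  Res_{z = - 19 i} g(z) = \frac{i e^{- 19 \omega}}{19}
  F(ω) = -2πi·ΣRes = \frac{2 \pi e^{- 19 \omega}}{19}

Case ω < 0 (upper half-plane, counterclockwise contour ⇒ F(ω) = +2πi·ΣRes):
  Res_{z = 19 i} g(z) = - \frac{i e^{19 \omega}}{19}
  F(ω) = 2πi·ΣRes = \frac{2 \pi e^{19 \omega}}{19}

Both cases combine into a single formula in |ω|:

F(ω) = \frac{2 \pi e^{- 19 \left|{\omega}\right|}}{19}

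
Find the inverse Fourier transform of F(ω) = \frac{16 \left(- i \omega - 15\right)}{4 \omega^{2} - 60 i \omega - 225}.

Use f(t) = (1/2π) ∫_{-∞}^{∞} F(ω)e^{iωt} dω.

f(t) = 4 \left(\frac{15 t}{2} + 1\right) e^{- \frac{15 t}{2}} u\left(t\right)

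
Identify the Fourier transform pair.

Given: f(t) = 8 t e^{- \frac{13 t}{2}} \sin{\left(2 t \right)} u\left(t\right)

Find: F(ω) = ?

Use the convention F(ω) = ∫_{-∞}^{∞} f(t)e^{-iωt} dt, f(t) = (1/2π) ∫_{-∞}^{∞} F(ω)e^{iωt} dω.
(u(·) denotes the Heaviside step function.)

F(ω) = \frac{256 \left(2 i \omega + 13\right)}{\left(\left(2 i \omega + 13\right)^{2} + 16\right)^{2}}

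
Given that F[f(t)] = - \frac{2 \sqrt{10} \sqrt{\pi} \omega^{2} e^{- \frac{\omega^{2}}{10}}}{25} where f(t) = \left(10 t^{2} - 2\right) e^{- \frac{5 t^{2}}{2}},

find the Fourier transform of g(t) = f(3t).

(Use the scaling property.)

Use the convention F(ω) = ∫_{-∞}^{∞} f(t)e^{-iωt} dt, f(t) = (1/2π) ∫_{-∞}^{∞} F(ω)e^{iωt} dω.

F[g](ω) = - \frac{2 \sqrt{10} \sqrt{\pi} \omega^{2} e^{- \frac{\omega^{2}}{90}}}{675}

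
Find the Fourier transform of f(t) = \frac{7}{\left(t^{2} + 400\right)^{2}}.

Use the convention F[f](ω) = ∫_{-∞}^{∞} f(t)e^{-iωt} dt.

F(ω) = \frac{7 \pi \left(20 \left|{\omega}\right| + 1\right) e^{- 20 \left|{\omega}\right|}}{16000}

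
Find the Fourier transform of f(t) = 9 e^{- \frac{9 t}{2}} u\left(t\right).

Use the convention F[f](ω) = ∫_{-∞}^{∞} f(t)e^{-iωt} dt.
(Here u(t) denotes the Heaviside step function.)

F(ω) = \frac{18}{2 i \omega + 9}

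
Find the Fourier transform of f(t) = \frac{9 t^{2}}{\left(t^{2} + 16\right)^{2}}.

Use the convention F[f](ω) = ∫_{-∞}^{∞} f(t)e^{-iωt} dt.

F(ω) = \frac{9 \pi \left(1 - 4 \left|{\omega}\right|\right) e^{- 4 \left|{\omega}\right|}}{8}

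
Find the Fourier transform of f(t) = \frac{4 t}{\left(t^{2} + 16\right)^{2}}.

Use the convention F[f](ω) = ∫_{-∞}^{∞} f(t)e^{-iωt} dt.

F(ω) = - \frac{i \pi \omega e^{- 4 \left|{\omega}\right|}}{2}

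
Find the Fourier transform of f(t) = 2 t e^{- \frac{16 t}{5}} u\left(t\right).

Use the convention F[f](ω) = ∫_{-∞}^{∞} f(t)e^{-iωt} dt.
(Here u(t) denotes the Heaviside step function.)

F(ω) = \frac{50}{\left(5 i \omega + 16\right)^{2}}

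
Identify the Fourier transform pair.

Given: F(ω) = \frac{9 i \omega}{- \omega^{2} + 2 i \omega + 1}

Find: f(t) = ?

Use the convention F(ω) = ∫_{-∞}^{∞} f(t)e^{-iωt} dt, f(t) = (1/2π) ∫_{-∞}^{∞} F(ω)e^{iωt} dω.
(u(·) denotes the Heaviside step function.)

f(t) = 9 \left(1 - t\right) e^{- t} u\left(t\right)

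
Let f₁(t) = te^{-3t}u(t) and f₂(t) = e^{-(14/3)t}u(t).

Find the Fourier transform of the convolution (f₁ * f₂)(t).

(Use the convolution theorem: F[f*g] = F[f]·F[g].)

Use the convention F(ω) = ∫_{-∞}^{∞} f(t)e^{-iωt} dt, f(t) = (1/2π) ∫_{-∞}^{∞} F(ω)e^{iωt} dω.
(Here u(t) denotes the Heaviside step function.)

F[f₁*f₂](ω) = \frac{3}{\left(i \omega + 3\right)^{2} \left(3 i \omega + 14\right)}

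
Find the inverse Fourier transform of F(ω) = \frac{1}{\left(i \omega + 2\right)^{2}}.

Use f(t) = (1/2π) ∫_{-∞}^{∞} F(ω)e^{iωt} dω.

f(t) = t e^{- 2 t} u\left(t\right)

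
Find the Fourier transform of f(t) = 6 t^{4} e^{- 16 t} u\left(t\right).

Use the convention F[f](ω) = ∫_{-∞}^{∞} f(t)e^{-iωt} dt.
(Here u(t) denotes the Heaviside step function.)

F(ω) = \frac{144}{\left(i \omega + 16\right)^{5}}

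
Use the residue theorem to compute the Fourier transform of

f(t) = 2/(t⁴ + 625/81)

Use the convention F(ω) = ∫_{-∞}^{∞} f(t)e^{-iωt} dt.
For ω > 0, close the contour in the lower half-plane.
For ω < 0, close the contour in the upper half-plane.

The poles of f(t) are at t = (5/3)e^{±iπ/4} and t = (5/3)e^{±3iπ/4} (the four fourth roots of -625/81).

Let g(z) = f(z)e^{-iωz}; for large |z| the factor e^{-iωz} decays in the lower half-plane when ω > 0 and in the upper half-plane when ω < 0.

Case ω > 0 (lower half-plane, clockwise contour ⇒ F(ω) = -2πi·ΣRes):
  Res_{z = - \frac{5 \sqrt{2}}{6} - \frac{5 \sqrt{2} i}{6}} g(z) = \frac{27 \sqrt{2} i \left(1 - i\right) e^{\frac{5 \sqrt{2} \omega \left(-1 + i\right)}{6}}}{500}
  Res_{z = \frac{5 \sqrt{2}}{6} - \frac{5 \sqrt{2} i}{6}} g(z) = \frac{27 \sqrt{2} i \left(1 + i\right) e^{- \frac{5 \sqrt{2} \omega \left(1 + i\right)}{6}}}{500}
  F(ω) = -2πi·ΣRes = \frac{27 \sqrt{2} \pi \left(1 - i\right) \left(e^{\frac{5 \sqrt{2} i \omega}{3}} + i\right) e^{- \frac{5 \sqrt{2} \omega \left(1 + i\right)}{6}}}{250} = \frac{54 \pi e^{- \frac{5 \sqrt{2} \omega}{6}} \sin{\left(\frac{5 \sqrt{2} \omega}{6} + \frac{\pi}{4} \right)}}{125}

Case ω < 0 (upper half-plane, counterclockwise contour ⇒ F(ω) = +2πi·ΣRes):
  Res_{z = \frac{5 \sqrt{2}}{6} + \frac{5 \sqrt{2} i}{6}} g(z) = \frac{27 \sqrt{2} i \left(-1 + i\right) e^{\frac{5 \sqrt{2} \omega \left(1 - i\right)}{6}}}{500}
  Res_{z = - \frac{5 \sqrt{2}}{6} + \frac{5 \sqrt{2} i}{6}} g(z) = \frac{27 \sqrt{2} \left(1 - i\right) e^{\frac{5 \sqrt{2} \omega \left(1 + i\right)}{6}}}{500}
  F(ω) = 2πi·ΣRes = - \frac{27 \sqrt{2} i \pi \left(i \left(1 - i\right) e^{\frac{5 \sqrt{2} \omega \left(1 - i\right)}{6}} - \left(1 - i\right) e^{\frac{5 \sqrt{2} \omega \left(1 + i\right)}{6}}\right)}{250} = \frac{54 \pi e^{\frac{5 \sqrt{2} \omega}{6}} \cos{\left(\frac{5 \sqrt{2} \omega}{6} + \frac{\pi}{4} \right)}}{125}

Both cases combine into a single formula in |ω|:

F(ω) = \frac{54 \pi e^{- \frac{5 \sqrt{2} \left|{\omega}\right|}{6}} \sin{\left(\frac{5 \sqrt{2} \left|{\omega}\right|}{6} + \frac{\pi}{4} \right)}}{125}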